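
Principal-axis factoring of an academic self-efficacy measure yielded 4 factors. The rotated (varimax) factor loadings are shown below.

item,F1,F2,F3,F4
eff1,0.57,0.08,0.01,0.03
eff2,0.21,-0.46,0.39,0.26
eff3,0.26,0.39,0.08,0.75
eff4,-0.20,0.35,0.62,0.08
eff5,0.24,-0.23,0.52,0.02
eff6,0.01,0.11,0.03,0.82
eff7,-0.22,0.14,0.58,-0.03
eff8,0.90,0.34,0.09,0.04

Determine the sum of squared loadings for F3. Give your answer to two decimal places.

SS loadings for F3 = 0.01² + 0.39² + 0.08² + 0.62² + 0.52² + 0.03² + 0.58² + 0.09² = 0.0001 + 0.1521 + 0.0064 + 0.3844 + 0.2704 + 0.0009 + 0.3364 + 0.0081 = 1.1588

1.16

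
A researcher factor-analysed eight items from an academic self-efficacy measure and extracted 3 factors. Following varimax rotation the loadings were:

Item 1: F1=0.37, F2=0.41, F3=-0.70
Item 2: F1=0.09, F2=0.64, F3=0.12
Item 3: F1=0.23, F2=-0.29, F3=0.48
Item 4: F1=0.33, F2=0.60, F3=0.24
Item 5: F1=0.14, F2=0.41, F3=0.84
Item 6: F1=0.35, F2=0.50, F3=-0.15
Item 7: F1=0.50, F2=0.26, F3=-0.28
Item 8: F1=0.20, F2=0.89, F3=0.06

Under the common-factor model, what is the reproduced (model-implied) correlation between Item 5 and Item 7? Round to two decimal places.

r̂ = Σ λ_i·λ_j across factors = (0.14)(0.50) + (0.41)(0.26) + (0.84)(-0.28)
  = +0.0700 +0.1066 -0.2352 = -0.0586

-0.06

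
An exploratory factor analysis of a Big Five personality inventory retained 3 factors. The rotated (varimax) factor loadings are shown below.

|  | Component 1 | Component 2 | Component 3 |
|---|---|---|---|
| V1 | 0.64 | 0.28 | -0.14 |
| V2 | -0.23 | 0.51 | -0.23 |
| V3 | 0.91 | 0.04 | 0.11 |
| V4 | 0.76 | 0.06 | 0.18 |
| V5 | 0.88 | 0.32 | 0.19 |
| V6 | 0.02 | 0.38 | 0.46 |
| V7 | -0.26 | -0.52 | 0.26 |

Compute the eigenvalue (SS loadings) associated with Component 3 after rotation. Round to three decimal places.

SS loadings for Component 3 = (-0.14)² + (-0.23)² + 0.11² + 0.18² + 0.19² + 0.46² + 0.26² = 0.0196 + 0.0529 + 0.0121 + 0.0324 + 0.0361 + 0.2116 + 0.0676 = 0.4323

0.432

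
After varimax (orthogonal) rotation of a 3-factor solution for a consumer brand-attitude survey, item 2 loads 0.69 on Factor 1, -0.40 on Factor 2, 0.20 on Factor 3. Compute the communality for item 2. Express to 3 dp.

h² = 0.69² + (-0.40)² + 0.20² = 0.4761 + 0.1600 + 0.0400 = 0.6761

0.676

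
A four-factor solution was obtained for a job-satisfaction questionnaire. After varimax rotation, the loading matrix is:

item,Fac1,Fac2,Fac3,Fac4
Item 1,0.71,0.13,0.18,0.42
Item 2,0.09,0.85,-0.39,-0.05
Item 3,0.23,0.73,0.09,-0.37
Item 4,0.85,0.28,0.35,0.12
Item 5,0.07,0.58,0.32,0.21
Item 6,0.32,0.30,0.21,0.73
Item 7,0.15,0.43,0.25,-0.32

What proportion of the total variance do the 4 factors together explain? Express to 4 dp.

0.7019

SS loadings by factor: 1.4174, 1.9620, 0.5241, 1.0096; total = 4.9131.
Total variance with 7 standardized items is 7, so the solution explains 4.9131/7 = 0.7019.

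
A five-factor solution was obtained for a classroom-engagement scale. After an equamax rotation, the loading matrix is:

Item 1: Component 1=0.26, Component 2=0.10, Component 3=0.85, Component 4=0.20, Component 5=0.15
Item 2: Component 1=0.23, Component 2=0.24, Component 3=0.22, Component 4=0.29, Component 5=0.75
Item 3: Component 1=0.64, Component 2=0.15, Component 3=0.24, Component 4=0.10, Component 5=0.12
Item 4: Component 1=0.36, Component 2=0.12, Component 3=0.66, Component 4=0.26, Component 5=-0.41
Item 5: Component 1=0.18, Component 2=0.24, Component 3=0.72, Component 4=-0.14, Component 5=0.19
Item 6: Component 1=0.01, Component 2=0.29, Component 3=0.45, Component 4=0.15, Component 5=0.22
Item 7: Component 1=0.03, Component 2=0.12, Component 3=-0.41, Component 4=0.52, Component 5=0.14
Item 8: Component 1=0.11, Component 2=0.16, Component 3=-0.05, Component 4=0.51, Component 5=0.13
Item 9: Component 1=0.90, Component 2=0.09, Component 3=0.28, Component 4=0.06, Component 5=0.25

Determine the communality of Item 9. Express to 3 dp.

h² = 0.90² + 0.09² + 0.28² + 0.06² + 0.25² = 0.8100 + 0.0081 + 0.0784 + 0.0036 + 0.0625 = 0.9626

0.963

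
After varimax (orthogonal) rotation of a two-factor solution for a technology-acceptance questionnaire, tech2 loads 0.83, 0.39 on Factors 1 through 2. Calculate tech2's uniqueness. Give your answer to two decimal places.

h² = 0.83² + 0.39² = 0.6889 + 0.1521 = 0.8410
Uniqueness u² = 1 − h² = 1 − 0.8410 = 0.1590

0.16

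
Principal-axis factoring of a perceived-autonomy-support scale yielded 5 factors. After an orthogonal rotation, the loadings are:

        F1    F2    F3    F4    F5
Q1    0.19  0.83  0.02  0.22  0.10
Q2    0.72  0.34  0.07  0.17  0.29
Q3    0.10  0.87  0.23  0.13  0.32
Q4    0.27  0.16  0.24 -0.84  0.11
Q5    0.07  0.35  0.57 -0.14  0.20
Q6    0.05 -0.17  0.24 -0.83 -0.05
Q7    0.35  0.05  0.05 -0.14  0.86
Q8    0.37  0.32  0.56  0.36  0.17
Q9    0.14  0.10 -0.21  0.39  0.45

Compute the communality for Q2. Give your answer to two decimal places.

0.75

h² = 0.72² + 0.34² + 0.07² + 0.17² + 0.29² = 0.5184 + 0.1156 + 0.0049 + 0.0289 + 0.0841 = 0.7519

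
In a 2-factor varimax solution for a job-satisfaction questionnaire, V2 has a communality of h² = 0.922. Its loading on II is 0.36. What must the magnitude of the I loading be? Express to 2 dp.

0.89

Under orthogonal rotation h² = Σλ², so λ_I² = h² − (0.1296) = 0.922 − 0.1296 = 0.7924.
|λ| = √0.7924 = 0.8902.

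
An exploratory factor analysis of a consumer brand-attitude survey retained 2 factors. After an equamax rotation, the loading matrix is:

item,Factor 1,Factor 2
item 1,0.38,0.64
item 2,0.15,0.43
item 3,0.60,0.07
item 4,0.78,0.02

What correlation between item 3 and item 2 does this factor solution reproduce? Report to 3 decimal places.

r̂ = Σ λ_i·λ_j across factors = (0.60)(0.15) + (0.07)(0.43)
  = +0.0900 +0.0301 = 0.1201

0.120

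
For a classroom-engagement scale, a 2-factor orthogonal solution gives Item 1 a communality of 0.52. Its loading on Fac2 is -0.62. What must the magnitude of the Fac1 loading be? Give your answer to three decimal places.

0.368

Under orthogonal rotation h² = Σλ², so λ_Fac1² = h² − (0.3844) = 0.52 − 0.3844 = 0.1356.
|λ| = √0.1356 = 0.3682.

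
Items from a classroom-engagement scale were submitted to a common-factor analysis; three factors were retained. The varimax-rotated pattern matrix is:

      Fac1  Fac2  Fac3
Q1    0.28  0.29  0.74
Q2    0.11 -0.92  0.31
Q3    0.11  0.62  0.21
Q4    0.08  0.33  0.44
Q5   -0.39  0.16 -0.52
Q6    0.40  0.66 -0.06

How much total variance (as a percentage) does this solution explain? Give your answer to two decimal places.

SS loadings by factor: 0.4211, 1.8850, 1.1554; total = 3.4615.
Total variance with 6 standardized items is 6, so the solution explains 3.4615/6 = 0.5769 = 57.69%.

57.69%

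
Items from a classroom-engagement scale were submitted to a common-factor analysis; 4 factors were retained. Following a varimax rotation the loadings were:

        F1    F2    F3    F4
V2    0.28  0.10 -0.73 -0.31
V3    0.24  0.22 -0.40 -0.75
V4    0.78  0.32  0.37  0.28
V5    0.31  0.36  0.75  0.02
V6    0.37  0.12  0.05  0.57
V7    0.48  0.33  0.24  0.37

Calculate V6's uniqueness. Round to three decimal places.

h² = 0.37² + 0.12² + 0.05² + 0.57² = 0.1369 + 0.0144 + 0.0025 + 0.3249 = 0.4787
Uniqueness u² = 1 − h² = 1 − 0.4787 = 0.5213

0.521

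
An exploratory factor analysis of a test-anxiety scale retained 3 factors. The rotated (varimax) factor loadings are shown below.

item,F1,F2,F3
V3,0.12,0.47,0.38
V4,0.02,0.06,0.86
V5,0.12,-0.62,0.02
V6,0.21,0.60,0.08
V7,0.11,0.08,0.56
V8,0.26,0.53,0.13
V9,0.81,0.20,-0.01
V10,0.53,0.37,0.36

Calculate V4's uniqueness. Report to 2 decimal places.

0.26

h² = 0.02² + 0.06² + 0.86² = 0.0004 + 0.0036 + 0.7396 = 0.7436
Uniqueness u² = 1 − h² = 1 − 0.7436 = 0.2564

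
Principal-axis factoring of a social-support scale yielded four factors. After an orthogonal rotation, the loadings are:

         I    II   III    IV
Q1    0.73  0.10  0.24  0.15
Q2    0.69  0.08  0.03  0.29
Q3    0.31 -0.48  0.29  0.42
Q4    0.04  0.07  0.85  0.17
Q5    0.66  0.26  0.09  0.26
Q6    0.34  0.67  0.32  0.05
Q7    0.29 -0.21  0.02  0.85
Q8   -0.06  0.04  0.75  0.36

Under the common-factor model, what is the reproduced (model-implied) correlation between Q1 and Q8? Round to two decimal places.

r̂ = Σ λ_i·λ_j across factors = (0.73)(-0.06) + (0.10)(0.04) + (0.24)(0.75) + (0.15)(0.36)
  = -0.0438 +0.0040 +0.1800 +0.0540 = 0.1942

0.19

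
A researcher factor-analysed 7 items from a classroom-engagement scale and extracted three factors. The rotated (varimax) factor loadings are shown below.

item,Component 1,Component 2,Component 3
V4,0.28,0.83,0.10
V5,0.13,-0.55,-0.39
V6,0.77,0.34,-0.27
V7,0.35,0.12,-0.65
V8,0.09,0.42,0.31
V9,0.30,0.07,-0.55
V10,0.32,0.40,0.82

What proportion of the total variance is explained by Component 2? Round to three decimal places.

SS loadings for Component 2 = 0.83² + (-0.55)² + 0.34² + 0.12² + 0.42² + 0.07² + 0.40² = 1.4627
Proportion of variance = 1.4627 / 7 = 0.2090.

0.209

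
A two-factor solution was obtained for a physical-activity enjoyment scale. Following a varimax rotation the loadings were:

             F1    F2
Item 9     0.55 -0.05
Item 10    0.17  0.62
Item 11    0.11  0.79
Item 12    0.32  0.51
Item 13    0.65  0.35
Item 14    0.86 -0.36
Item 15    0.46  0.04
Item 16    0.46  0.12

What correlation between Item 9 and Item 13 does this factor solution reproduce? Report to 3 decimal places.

0.340

r̂ = Σ λ_i·λ_j across factors = (0.55)(0.65) + (-0.05)(0.35)
  = +0.3575 -0.0175 = 0.3400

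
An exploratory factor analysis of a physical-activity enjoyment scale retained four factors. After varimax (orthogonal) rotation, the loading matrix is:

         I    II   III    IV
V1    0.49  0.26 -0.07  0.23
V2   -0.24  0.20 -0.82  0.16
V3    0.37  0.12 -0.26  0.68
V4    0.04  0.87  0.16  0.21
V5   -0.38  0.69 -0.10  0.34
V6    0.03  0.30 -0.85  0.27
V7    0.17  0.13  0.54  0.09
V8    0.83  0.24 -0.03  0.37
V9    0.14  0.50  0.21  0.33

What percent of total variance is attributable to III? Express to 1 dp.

20.4%

SS loadings for III = (-0.07)² + (-0.82)² + (-0.26)² + 0.16² + (-0.10)² + (-0.85)² + 0.54² + (-0.03)² + 0.21² = 1.8396
With 9 standardized items, total variance = 9. Proportion = 1.8396/9 = 0.2044 → 20.44%.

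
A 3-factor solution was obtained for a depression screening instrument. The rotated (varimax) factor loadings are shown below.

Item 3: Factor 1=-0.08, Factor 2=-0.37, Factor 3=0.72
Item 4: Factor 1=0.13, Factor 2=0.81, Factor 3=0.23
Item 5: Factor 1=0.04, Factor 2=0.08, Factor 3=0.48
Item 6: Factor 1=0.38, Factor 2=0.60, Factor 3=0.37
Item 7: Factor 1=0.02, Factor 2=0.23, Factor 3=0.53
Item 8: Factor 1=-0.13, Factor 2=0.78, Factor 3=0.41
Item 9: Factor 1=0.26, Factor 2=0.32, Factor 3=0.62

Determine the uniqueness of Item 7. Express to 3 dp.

h² = 0.02² + 0.23² + 0.53² = 0.0004 + 0.0529 + 0.2809 = 0.3342
Uniqueness u² = 1 − h² = 1 − 0.3342 = 0.6658

0.666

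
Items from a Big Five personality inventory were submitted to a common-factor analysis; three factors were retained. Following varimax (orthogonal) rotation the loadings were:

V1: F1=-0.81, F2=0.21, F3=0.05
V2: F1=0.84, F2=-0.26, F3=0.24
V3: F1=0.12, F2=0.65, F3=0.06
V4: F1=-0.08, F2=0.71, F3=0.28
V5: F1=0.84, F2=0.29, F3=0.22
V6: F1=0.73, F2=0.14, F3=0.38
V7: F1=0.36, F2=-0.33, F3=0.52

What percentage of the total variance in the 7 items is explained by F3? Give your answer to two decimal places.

SS loadings for F3 = 0.05² + 0.24² + 0.06² + 0.28² + 0.22² + 0.38² + 0.52² = 0.6053
With 7 standardized items, total variance = 7. Proportion = 0.6053/7 = 0.0865 → 8.65%.

8.65%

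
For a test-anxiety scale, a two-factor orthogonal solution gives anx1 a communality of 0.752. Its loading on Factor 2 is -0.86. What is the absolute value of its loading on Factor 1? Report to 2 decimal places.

0.11

Under orthogonal rotation h² = Σλ², so λ_Factor 1² = h² − (0.7396) = 0.752 − 0.7396 = 0.0124.
|λ| = √0.0124 = 0.1114.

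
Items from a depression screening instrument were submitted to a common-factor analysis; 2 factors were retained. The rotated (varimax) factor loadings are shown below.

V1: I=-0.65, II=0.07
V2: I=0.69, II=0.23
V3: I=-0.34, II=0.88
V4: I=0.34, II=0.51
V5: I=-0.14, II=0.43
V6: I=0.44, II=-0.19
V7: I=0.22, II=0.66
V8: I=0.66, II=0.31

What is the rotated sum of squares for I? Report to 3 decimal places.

1.827

SS loadings for I = (-0.65)² + 0.69² + (-0.34)² + 0.34² + (-0.14)² + 0.44² + 0.22² + 0.66² = 0.4225 + 0.4761 + 0.1156 + 0.1156 + 0.0196 + 0.1936 + 0.0484 + 0.4356 = 1.8270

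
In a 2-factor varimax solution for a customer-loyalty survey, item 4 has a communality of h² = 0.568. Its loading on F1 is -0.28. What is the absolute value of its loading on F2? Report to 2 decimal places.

0.70

Under orthogonal rotation h² = Σλ², so λ_F2² = h² − (0.0784) = 0.568 − 0.0784 = 0.4896.
|λ| = √0.4896 = 0.6997.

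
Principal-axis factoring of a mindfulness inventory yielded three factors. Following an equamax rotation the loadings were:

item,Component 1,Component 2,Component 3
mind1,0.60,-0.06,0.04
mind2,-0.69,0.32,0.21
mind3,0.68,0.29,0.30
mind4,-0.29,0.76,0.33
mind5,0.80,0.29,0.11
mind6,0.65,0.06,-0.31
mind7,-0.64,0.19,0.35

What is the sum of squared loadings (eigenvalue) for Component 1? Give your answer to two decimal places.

SS loadings for Component 1 = 0.60² + (-0.69)² + 0.68² + (-0.29)² + 0.80² + 0.65² + (-0.64)² = 0.3600 + 0.4761 + 0.4624 + 0.0841 + 0.6400 + 0.4225 + 0.4096 = 2.8547

2.85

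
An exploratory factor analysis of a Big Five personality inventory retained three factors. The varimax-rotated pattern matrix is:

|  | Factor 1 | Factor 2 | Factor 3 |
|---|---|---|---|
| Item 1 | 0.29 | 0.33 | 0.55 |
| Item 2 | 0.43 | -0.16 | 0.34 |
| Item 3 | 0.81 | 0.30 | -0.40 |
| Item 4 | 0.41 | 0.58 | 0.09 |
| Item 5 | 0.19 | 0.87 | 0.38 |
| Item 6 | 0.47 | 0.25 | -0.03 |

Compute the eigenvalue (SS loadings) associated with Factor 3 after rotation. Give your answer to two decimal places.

SS loadings for Factor 3 = 0.55² + 0.34² + (-0.40)² + 0.09² + 0.38² + (-0.03)² = 0.3025 + 0.1156 + 0.1600 + 0.0081 + 0.1444 + 0.0009 = 0.7315

0.73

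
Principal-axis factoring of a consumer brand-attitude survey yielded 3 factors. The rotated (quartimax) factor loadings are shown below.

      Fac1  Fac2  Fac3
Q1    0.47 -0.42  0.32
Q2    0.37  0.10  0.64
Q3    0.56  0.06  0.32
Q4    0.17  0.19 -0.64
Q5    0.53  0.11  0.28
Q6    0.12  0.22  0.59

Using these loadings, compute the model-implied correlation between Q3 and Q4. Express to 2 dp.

r̂ = Σ λ_i·λ_j across factors = (0.56)(0.17) + (0.06)(0.19) + (0.32)(-0.64)
  = +0.0952 +0.0114 -0.2048 = -0.0982

-0.10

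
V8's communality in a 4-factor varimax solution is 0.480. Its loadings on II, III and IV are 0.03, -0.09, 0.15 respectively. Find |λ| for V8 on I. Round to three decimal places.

Under orthogonal rotation h² = Σλ², so λ_I² = h² − (0.0315) = 0.480 − 0.0315 = 0.4485.
|λ| = √0.4485 = 0.6697.

0.670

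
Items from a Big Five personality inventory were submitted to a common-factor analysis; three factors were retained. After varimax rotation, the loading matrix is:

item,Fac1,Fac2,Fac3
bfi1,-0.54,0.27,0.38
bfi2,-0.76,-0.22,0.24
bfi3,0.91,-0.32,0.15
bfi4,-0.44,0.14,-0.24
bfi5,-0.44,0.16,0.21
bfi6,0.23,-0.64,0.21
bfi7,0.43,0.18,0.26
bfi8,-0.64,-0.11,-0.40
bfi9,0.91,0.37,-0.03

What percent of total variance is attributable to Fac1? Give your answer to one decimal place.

SS loadings for Fac1 = (-0.54)² + (-0.76)² + 0.91² + (-0.44)² + (-0.44)² + 0.23² + 0.43² + (-0.64)² + 0.91² = 3.5600
With 9 standardized items, total variance = 9. Proportion = 3.5600/9 = 0.3956 → 39.56%.

39.6%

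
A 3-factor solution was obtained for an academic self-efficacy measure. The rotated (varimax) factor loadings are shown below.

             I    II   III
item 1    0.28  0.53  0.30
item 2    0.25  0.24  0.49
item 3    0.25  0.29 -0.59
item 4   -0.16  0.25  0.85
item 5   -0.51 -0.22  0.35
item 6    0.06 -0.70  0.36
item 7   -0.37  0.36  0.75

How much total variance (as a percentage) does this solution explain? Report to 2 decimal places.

Communalities: 0.4493, 0.3602, 0.4947, 0.8106, 0.4310, 0.6232, 0.8290; Σh² = 3.9980.
Total variance with 7 standardized items is 7, so the solution explains 3.9980/7 = 0.5711 = 57.11%.

57.11%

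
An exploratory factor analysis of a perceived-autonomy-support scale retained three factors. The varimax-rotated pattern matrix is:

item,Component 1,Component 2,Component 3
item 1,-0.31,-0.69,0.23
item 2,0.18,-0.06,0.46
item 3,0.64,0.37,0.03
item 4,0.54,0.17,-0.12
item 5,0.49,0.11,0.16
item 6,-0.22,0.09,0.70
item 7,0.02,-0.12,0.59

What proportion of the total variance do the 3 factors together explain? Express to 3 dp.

SS loadings by factor: 1.1186, 0.6801, 1.1435; total = 2.9422.
Total variance with 7 standardized items is 7, so the solution explains 2.9422/7 = 0.4203.

0.420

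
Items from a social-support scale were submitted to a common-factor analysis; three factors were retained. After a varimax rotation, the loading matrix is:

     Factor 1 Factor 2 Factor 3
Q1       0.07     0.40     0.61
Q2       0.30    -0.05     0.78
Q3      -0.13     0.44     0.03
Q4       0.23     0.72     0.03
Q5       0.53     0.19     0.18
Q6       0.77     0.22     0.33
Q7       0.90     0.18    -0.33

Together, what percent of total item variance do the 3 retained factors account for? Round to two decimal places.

Communalities: 0.5370, 0.7009, 0.2114, 0.5722, 0.3494, 0.7502, 0.9513; Σh² = 4.0724.
Total variance with 7 standardized items is 7, so the solution explains 4.0724/7 = 0.5818 = 58.18%.

58.18%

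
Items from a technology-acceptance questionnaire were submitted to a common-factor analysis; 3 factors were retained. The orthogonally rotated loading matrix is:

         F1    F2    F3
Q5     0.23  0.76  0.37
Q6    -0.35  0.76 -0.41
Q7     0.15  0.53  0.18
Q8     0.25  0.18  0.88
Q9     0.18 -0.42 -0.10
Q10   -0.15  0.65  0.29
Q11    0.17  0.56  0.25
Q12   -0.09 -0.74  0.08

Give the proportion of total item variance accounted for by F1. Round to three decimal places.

SS loadings for F1 = 0.23² + (-0.35)² + 0.15² + 0.25² + 0.18² + (-0.15)² + 0.17² + (-0.09)² = 0.3523
Proportion of variance = 0.3523 / 8 = 0.0440.

0.044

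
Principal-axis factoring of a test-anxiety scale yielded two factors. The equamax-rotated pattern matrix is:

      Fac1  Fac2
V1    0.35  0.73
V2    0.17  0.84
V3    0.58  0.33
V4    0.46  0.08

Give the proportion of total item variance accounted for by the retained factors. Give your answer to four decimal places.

SS loadings by factor: 0.6994, 1.3538; total = 2.0532.
Total variance with 4 standardized items is 4, so the solution explains 2.0532/4 = 0.5133.

0.5133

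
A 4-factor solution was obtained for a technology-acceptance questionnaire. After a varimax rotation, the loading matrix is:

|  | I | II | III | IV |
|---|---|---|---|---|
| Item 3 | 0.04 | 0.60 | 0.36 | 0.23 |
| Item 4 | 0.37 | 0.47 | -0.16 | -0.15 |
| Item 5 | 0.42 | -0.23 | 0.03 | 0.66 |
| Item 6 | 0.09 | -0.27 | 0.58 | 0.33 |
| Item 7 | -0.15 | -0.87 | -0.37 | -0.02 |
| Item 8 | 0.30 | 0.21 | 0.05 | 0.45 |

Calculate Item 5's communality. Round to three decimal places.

h² = 0.42² + (-0.23)² + 0.03² + 0.66² = 0.1764 + 0.0529 + 0.0009 + 0.4356 = 0.6658

0.666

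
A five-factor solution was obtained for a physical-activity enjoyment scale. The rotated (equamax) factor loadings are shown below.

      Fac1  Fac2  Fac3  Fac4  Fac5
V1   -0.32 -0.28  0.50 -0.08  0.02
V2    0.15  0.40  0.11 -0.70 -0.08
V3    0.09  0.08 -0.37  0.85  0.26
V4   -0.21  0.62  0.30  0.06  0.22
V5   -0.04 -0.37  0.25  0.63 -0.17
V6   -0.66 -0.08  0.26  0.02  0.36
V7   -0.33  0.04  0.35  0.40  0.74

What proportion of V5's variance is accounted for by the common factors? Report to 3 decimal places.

h² = (-0.04)² + (-0.37)² + 0.25² + 0.63² + (-0.17)² = 0.0016 + 0.1369 + 0.0625 + 0.3969 + 0.0289 = 0.6268

0.627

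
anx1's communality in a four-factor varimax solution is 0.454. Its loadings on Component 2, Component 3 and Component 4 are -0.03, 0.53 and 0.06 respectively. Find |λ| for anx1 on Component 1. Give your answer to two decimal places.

0.41

Under orthogonal rotation h² = Σλ², so λ_Component 1² = h² − (0.2854) = 0.454 − 0.2854 = 0.1686.
|λ| = √0.1686 = 0.4106.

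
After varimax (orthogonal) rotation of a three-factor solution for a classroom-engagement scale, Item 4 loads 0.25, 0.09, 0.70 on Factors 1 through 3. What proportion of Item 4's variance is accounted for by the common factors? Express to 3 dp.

0.561

h² = 0.25² + 0.09² + 0.70² = 0.0625 + 0.0081 + 0.4900 = 0.5606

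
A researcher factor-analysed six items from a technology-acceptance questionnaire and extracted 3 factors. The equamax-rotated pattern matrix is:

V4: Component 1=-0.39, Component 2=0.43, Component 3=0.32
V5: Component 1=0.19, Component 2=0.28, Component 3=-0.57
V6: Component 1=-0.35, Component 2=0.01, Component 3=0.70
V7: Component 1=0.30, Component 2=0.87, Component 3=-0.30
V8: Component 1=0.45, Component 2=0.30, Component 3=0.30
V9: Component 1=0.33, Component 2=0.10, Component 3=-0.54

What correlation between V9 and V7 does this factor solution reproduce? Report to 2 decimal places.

0.35

r̂ = Σ λ_i·λ_j across factors = (0.33)(0.30) + (0.10)(0.87) + (-0.54)(-0.30)
  = +0.0990 +0.0870 +0.1620 = 0.3480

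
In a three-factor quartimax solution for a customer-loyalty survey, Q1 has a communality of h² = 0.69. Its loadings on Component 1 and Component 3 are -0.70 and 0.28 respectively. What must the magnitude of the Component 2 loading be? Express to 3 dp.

Under orthogonal rotation h² = Σλ², so λ_Component 2² = h² − (0.5684) = 0.69 − 0.5684 = 0.1216.
|λ| = √0.1216 = 0.3487.

0.349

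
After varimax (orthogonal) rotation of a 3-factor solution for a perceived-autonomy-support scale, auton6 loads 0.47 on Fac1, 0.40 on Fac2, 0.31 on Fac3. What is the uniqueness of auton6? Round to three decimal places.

h² = 0.47² + 0.40² + 0.31² = 0.2209 + 0.1600 + 0.0961 = 0.4770
Uniqueness u² = 1 − h² = 1 − 0.4770 = 0.5230

0.523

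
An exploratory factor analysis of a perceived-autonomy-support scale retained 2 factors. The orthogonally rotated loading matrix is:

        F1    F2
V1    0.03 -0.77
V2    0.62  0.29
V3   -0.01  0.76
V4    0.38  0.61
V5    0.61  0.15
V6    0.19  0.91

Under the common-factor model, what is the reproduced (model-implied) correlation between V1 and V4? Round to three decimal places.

r̂ = Σ λ_i·λ_j across factors = (0.03)(0.38) + (-0.77)(0.61)
  = +0.0114 -0.4697 = -0.4583

-0.458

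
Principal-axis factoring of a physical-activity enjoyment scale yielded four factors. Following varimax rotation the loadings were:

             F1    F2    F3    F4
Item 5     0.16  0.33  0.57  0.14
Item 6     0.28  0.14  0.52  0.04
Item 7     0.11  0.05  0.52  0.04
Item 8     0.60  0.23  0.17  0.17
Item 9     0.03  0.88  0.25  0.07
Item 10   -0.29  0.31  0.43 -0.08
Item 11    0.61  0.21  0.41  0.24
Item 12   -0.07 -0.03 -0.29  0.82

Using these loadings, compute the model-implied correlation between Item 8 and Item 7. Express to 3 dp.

0.173

r̂ = Σ λ_i·λ_j across factors = (0.60)(0.11) + (0.23)(0.05) + (0.17)(0.52) + (0.17)(0.04)
  = +0.0660 +0.0115 +0.0884 +0.0068 = 0.1727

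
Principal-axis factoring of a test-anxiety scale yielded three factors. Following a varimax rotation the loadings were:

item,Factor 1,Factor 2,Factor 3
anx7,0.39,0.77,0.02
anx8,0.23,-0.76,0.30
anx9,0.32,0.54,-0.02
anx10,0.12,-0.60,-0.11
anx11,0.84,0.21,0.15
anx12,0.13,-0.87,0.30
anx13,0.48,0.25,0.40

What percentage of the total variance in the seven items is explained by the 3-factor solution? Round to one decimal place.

61.9%

Communalities: 0.7454, 0.7205, 0.3944, 0.3865, 0.7722, 0.8638, 0.4529; Σh² = 4.3357.
Total variance with 7 standardized items is 7, so the solution explains 4.3357/7 = 0.6194 = 61.94%.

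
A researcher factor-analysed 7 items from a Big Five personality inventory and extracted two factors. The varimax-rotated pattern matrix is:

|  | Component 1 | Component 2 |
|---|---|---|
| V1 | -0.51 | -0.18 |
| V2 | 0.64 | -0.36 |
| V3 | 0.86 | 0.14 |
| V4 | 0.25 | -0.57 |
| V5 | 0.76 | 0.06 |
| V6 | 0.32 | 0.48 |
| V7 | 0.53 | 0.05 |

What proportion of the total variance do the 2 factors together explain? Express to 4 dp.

0.4537

Communalities: 0.2925, 0.5392, 0.7592, 0.3874, 0.5812, 0.3328, 0.2834; Σh² = 3.1757.
Total variance with 7 standardized items is 7, so the solution explains 3.1757/7 = 0.4537.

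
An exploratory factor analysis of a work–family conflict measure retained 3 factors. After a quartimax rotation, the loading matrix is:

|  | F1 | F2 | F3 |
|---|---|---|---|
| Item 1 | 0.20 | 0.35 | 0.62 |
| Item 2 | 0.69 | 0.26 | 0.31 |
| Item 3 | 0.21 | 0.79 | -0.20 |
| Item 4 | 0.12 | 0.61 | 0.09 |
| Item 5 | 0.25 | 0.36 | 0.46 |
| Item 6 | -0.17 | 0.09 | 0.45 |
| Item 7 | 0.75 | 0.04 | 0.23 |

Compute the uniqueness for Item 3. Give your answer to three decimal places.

0.292

h² = 0.21² + 0.79² + (-0.20)² = 0.0441 + 0.6241 + 0.0400 = 0.7082
Uniqueness u² = 1 − h² = 1 − 0.7082 = 0.2918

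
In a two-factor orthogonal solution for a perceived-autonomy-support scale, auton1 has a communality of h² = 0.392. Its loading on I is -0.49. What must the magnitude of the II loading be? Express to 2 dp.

0.39

Under orthogonal rotation h² = Σλ², so λ_II² = h² − (0.2401) = 0.392 − 0.2401 = 0.1519.
|λ| = √0.1519 = 0.3897.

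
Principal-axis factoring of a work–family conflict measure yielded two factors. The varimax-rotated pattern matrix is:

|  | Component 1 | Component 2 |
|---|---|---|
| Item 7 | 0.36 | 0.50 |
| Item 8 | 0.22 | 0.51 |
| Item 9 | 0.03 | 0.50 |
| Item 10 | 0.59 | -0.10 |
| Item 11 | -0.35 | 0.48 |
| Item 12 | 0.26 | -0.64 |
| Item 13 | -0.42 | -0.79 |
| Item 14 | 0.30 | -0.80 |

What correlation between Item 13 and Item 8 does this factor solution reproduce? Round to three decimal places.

-0.495

r̂ = Σ λ_i·λ_j across factors = (-0.42)(0.22) + (-0.79)(0.51)
  = -0.0924 -0.4029 = -0.4953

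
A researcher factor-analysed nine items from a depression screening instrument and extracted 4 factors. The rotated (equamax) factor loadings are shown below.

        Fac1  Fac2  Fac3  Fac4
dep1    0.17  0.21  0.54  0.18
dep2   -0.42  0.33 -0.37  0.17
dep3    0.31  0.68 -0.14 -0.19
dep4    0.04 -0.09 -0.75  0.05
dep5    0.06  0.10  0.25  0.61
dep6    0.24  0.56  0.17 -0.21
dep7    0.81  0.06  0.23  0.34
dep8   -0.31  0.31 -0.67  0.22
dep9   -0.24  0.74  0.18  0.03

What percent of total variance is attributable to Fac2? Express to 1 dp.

SS loadings for Fac2 = 0.21² + 0.33² + 0.68² + (-0.09)² + 0.10² + 0.56² + 0.06² + 0.31² + 0.74² = 1.5944
With 9 standardized items, total variance = 9. Proportion = 1.5944/9 = 0.1772 → 17.72%.

17.7%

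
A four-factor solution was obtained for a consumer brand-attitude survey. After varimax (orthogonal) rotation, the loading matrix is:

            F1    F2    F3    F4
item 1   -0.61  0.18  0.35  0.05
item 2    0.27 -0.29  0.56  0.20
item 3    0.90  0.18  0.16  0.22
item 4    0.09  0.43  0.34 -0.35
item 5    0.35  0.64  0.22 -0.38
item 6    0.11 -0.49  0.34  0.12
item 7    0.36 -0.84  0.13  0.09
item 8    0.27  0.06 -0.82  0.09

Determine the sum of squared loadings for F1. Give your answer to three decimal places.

1.600

SS loadings for F1 = (-0.61)² + 0.27² + 0.90² + 0.09² + 0.35² + 0.11² + 0.36² + 0.27² = 0.3721 + 0.0729 + 0.8100 + 0.0081 + 0.1225 + 0.0121 + 0.1296 + 0.0729 = 1.6002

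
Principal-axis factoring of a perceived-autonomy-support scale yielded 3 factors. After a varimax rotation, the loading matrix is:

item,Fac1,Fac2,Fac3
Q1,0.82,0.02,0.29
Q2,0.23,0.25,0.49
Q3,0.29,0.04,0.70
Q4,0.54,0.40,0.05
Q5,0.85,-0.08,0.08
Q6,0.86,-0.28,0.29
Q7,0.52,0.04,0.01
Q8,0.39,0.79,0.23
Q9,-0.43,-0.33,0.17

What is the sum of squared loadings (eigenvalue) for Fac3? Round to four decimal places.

SS loadings for Fac3 = 0.29² + 0.49² + 0.70² + 0.05² + 0.08² + 0.29² + 0.01² + 0.23² + 0.17² = 0.0841 + 0.2401 + 0.4900 + 0.0025 + 0.0064 + 0.0841 + 0.0001 + 0.0529 + 0.0289 = 0.9891

0.9891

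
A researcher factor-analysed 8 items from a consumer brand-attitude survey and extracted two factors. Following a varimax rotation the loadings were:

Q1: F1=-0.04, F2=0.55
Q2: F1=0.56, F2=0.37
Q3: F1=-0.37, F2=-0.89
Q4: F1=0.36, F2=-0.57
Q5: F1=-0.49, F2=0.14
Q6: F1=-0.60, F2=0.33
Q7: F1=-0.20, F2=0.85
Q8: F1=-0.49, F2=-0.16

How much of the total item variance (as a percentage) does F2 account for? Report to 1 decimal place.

30.4%

SS loadings for F2 = 0.55² + 0.37² + (-0.89)² + (-0.57)² + 0.14² + 0.33² + 0.85² + (-0.16)² = 2.4330
With 8 standardized items, total variance = 8. Proportion = 2.4330/8 = 0.3041 → 30.41%.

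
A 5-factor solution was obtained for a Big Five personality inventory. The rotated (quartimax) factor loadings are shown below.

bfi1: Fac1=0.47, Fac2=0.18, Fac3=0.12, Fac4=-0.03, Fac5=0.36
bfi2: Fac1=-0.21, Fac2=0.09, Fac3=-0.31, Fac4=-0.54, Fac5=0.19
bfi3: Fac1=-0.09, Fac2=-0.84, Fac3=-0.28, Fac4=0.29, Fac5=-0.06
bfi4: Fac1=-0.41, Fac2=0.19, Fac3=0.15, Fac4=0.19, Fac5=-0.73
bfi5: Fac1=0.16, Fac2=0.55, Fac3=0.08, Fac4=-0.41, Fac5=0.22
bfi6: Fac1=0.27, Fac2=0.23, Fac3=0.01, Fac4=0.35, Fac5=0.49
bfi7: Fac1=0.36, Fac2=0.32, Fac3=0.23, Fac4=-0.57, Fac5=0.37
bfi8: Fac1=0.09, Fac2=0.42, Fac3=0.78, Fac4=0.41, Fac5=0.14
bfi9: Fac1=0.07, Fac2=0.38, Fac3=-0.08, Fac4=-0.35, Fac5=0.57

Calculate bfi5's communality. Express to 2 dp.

h² = 0.16² + 0.55² + 0.08² + (-0.41)² + 0.22² = 0.0256 + 0.3025 + 0.0064 + 0.1681 + 0.0484 = 0.5510

0.55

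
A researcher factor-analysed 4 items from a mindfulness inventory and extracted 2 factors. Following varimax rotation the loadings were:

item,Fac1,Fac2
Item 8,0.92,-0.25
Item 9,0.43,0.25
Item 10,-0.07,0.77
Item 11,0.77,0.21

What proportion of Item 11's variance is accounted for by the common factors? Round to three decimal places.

0.637

h² = 0.77² + 0.21² = 0.5929 + 0.0441 = 0.6370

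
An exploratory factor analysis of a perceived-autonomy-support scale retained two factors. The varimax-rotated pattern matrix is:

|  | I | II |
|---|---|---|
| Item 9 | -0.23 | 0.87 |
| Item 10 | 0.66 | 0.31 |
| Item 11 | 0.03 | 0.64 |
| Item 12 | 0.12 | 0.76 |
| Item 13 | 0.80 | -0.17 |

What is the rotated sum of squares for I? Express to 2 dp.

1.14

SS loadings for I = (-0.23)² + 0.66² + 0.03² + 0.12² + 0.80² = 0.0529 + 0.4356 + 0.0009 + 0.0144 + 0.6400 = 1.1438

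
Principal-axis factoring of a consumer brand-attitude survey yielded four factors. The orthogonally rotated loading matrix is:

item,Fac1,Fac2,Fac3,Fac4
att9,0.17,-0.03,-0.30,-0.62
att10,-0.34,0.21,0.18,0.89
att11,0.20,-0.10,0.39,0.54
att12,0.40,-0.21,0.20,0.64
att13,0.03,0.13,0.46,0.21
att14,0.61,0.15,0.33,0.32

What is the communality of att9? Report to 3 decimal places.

h² = 0.17² + (-0.03)² + (-0.30)² + (-0.62)² = 0.0289 + 0.0009 + 0.0900 + 0.3844 = 0.5042

0.504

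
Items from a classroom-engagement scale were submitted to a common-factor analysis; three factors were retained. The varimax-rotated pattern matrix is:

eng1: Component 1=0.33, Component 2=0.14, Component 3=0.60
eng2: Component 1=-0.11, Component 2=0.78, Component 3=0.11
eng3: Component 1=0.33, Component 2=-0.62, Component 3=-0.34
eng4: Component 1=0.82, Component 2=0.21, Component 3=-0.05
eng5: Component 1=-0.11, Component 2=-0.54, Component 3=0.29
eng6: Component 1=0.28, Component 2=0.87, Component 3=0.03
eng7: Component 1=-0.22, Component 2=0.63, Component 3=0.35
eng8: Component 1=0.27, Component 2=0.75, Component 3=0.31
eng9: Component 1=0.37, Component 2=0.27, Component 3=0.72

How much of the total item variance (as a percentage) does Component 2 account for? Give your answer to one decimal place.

34.9%

SS loadings for Component 2 = 0.14² + 0.78² + (-0.62)² + 0.21² + (-0.54)² + 0.87² + 0.63² + 0.75² + 0.27² = 3.1373
With 9 standardized items, total variance = 9. Proportion = 3.1373/9 = 0.3486 → 34.86%.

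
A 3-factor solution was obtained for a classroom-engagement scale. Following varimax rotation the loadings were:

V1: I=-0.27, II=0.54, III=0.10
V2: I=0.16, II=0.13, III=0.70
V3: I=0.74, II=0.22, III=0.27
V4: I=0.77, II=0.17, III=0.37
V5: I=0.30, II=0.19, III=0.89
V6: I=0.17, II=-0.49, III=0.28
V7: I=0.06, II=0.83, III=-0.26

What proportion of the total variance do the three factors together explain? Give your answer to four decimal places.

0.6229

Communalities: 0.3745, 0.5325, 0.6689, 0.7587, 0.9182, 0.3474, 0.7601; Σh² = 4.3603.
Total variance with 7 standardized items is 7, so the solution explains 4.3603/7 = 0.6229.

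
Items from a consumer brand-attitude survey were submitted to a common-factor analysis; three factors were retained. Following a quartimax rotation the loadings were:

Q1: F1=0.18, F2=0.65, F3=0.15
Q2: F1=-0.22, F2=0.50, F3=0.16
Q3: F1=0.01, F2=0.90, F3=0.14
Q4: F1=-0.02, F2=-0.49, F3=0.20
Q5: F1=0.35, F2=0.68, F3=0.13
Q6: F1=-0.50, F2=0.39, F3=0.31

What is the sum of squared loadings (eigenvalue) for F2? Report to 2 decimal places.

2.34

SS loadings for F2 = 0.65² + 0.50² + 0.90² + (-0.49)² + 0.68² + 0.39² = 0.4225 + 0.2500 + 0.8100 + 0.2401 + 0.4624 + 0.1521 = 2.3371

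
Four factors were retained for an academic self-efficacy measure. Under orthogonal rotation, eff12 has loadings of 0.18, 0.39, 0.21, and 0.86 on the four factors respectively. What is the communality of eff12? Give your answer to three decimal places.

h² = 0.18² + 0.39² + 0.21² + 0.86² = 0.0324 + 0.1521 + 0.0441 + 0.7396 = 0.9682

0.968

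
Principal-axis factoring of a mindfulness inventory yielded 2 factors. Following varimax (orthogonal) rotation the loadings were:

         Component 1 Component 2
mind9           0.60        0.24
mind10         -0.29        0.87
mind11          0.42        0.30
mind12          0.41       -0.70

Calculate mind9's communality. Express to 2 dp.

h² = 0.60² + 0.24² = 0.3600 + 0.0576 = 0.4176

0.42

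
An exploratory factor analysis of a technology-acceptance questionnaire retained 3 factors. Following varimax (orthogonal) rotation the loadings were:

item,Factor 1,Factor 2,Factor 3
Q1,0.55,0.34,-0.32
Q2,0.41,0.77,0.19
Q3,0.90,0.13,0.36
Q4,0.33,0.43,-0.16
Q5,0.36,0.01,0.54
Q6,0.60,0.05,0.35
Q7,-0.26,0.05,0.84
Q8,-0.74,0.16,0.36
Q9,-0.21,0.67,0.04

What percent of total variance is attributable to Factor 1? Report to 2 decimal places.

SS loadings for Factor 1 = 0.55² + 0.41² + 0.90² + 0.33² + 0.36² + 0.60² + (-0.26)² + (-0.74)² + (-0.21)² = 2.5384
With 9 standardized items, total variance = 9. Proportion = 2.5384/9 = 0.2820 → 28.20%.

28.20%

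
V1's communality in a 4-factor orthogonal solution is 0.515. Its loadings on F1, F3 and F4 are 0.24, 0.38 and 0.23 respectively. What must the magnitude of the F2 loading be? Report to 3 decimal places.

0.510

Under orthogonal rotation h² = Σλ², so λ_F2² = h² − (0.2549) = 0.515 − 0.2549 = 0.2601.
|λ| = √0.2601 = 0.5100.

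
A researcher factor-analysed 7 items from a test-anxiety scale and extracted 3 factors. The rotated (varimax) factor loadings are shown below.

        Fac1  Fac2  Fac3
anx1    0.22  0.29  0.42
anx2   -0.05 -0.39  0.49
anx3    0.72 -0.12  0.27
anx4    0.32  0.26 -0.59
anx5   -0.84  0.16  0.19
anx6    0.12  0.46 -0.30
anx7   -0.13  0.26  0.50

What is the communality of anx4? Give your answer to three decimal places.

h² = 0.32² + 0.26² + (-0.59)² = 0.1024 + 0.0676 + 0.3481 = 0.5181

0.518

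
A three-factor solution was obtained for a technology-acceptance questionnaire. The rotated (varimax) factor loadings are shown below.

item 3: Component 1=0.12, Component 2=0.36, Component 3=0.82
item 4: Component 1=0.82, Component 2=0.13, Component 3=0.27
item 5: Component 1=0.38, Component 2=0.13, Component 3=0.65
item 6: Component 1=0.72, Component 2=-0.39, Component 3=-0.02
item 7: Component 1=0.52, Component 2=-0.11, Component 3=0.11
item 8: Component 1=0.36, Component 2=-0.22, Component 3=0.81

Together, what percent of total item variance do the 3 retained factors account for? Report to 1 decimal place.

66.0%

SS loadings by factor: 1.7496, 0.3760, 1.8364; total = 3.9620.
Total variance with 6 standardized items is 6, so the solution explains 3.9620/6 = 0.6603 = 66.03%.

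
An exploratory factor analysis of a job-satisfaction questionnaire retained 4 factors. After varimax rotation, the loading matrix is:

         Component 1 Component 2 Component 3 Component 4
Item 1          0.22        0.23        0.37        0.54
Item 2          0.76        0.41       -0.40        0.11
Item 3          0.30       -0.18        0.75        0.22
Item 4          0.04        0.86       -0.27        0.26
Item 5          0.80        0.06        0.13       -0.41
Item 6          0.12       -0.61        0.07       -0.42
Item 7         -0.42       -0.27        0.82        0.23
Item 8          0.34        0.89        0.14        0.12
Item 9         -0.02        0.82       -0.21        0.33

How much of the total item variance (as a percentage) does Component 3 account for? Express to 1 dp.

SS loadings for Component 3 = 0.37² + (-0.40)² + 0.75² + (-0.27)² + 0.13² + 0.07² + 0.82² + 0.14² + (-0.21)² = 1.6902
With 9 standardized items, total variance = 9. Proportion = 1.6902/9 = 0.1878 → 18.78%.

18.8%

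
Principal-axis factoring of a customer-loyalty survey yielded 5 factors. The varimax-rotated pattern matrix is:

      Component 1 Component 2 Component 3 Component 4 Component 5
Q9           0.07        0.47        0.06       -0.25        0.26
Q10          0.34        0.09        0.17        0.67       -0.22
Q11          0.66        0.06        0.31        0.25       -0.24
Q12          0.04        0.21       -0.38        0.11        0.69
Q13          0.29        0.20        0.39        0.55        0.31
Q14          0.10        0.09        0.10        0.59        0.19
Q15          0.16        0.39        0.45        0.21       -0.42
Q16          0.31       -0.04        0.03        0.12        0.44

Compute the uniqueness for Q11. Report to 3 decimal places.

h² = 0.66² + 0.06² + 0.31² + 0.25² + (-0.24)² = 0.4356 + 0.0036 + 0.0961 + 0.0625 + 0.0576 = 0.6554
Uniqueness u² = 1 − h² = 1 − 0.6554 = 0.3446

0.345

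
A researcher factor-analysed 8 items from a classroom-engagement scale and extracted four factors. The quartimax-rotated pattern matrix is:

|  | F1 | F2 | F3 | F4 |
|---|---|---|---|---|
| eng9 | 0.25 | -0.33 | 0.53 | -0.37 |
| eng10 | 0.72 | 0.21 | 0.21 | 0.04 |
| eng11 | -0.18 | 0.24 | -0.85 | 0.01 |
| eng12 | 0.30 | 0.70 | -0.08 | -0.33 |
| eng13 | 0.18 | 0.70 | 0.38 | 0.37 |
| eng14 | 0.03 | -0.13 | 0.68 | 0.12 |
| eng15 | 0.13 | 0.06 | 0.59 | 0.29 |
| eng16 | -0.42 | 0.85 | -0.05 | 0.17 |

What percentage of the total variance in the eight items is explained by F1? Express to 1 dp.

SS loadings for F1 = 0.25² + 0.72² + (-0.18)² + 0.30² + 0.18² + 0.03² + 0.13² + (-0.42)² = 0.9299
With 8 standardized items, total variance = 8. Proportion = 0.9299/8 = 0.1162 → 11.62%.

11.6%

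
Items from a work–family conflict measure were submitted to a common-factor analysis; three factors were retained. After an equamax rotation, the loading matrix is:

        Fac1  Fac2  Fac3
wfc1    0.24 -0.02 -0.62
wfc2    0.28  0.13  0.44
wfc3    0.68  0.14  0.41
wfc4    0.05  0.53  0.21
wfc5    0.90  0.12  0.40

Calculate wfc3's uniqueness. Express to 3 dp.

h² = 0.68² + 0.14² + 0.41² = 0.4624 + 0.0196 + 0.1681 = 0.6501
Uniqueness u² = 1 − h² = 1 − 0.6501 = 0.3499

0.350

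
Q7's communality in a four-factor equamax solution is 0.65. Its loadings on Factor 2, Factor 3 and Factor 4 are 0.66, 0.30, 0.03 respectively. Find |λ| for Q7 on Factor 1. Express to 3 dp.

0.351

Under orthogonal rotation h² = Σλ², so λ_Factor 1² = h² − (0.5265) = 0.65 − 0.5265 = 0.1235.
|λ| = √0.1235 = 0.3514.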